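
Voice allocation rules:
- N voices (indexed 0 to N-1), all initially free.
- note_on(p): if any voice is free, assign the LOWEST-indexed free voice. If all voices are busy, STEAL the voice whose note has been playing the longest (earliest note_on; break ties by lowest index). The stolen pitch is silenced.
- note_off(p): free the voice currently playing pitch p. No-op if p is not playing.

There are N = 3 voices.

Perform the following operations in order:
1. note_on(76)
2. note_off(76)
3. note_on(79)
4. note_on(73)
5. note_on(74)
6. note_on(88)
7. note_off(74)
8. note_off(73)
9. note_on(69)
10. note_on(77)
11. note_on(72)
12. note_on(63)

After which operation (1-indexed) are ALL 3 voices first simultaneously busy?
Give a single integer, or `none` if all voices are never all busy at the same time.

Answer: 5

Derivation:
Op 1: note_on(76): voice 0 is free -> assigned | voices=[76 - -]
Op 2: note_off(76): free voice 0 | voices=[- - -]
Op 3: note_on(79): voice 0 is free -> assigned | voices=[79 - -]
Op 4: note_on(73): voice 1 is free -> assigned | voices=[79 73 -]
Op 5: note_on(74): voice 2 is free -> assigned | voices=[79 73 74]
Op 6: note_on(88): all voices busy, STEAL voice 0 (pitch 79, oldest) -> assign | voices=[88 73 74]
Op 7: note_off(74): free voice 2 | voices=[88 73 -]
Op 8: note_off(73): free voice 1 | voices=[88 - -]
Op 9: note_on(69): voice 1 is free -> assigned | voices=[88 69 -]
Op 10: note_on(77): voice 2 is free -> assigned | voices=[88 69 77]
Op 11: note_on(72): all voices busy, STEAL voice 0 (pitch 88, oldest) -> assign | voices=[72 69 77]
Op 12: note_on(63): all voices busy, STEAL voice 1 (pitch 69, oldest) -> assign | voices=[72 63 77]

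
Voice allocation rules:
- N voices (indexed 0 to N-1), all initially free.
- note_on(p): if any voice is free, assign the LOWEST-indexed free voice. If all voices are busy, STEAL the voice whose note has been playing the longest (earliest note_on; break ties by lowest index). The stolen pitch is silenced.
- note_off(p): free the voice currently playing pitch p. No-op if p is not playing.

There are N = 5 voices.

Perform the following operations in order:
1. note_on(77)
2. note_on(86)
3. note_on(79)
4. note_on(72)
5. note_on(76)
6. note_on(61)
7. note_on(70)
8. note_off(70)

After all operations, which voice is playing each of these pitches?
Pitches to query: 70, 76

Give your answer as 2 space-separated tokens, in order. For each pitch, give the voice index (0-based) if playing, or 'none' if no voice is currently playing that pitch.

Op 1: note_on(77): voice 0 is free -> assigned | voices=[77 - - - -]
Op 2: note_on(86): voice 1 is free -> assigned | voices=[77 86 - - -]
Op 3: note_on(79): voice 2 is free -> assigned | voices=[77 86 79 - -]
Op 4: note_on(72): voice 3 is free -> assigned | voices=[77 86 79 72 -]
Op 5: note_on(76): voice 4 is free -> assigned | voices=[77 86 79 72 76]
Op 6: note_on(61): all voices busy, STEAL voice 0 (pitch 77, oldest) -> assign | voices=[61 86 79 72 76]
Op 7: note_on(70): all voices busy, STEAL voice 1 (pitch 86, oldest) -> assign | voices=[61 70 79 72 76]
Op 8: note_off(70): free voice 1 | voices=[61 - 79 72 76]

Answer: none 4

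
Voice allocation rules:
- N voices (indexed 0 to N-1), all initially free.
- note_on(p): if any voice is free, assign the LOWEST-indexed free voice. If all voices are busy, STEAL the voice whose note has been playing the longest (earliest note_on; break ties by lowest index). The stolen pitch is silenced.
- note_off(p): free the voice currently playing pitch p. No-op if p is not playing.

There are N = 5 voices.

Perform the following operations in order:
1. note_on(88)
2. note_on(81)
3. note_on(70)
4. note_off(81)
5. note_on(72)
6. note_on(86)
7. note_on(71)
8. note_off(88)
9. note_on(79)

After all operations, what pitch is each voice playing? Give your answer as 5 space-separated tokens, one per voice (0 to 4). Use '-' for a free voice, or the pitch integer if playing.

Answer: 79 72 70 86 71

Derivation:
Op 1: note_on(88): voice 0 is free -> assigned | voices=[88 - - - -]
Op 2: note_on(81): voice 1 is free -> assigned | voices=[88 81 - - -]
Op 3: note_on(70): voice 2 is free -> assigned | voices=[88 81 70 - -]
Op 4: note_off(81): free voice 1 | voices=[88 - 70 - -]
Op 5: note_on(72): voice 1 is free -> assigned | voices=[88 72 70 - -]
Op 6: note_on(86): voice 3 is free -> assigned | voices=[88 72 70 86 -]
Op 7: note_on(71): voice 4 is free -> assigned | voices=[88 72 70 86 71]
Op 8: note_off(88): free voice 0 | voices=[- 72 70 86 71]
Op 9: note_on(79): voice 0 is free -> assigned | voices=[79 72 70 86 71]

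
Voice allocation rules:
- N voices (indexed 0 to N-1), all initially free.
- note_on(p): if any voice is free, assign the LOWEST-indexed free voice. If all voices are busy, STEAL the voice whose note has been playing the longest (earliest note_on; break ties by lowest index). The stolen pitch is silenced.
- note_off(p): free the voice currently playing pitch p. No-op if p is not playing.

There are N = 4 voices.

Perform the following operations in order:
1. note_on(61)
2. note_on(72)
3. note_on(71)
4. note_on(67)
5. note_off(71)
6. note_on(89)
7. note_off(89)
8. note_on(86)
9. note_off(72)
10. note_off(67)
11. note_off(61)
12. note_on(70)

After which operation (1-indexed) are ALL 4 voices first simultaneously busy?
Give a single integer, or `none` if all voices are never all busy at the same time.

Answer: 4

Derivation:
Op 1: note_on(61): voice 0 is free -> assigned | voices=[61 - - -]
Op 2: note_on(72): voice 1 is free -> assigned | voices=[61 72 - -]
Op 3: note_on(71): voice 2 is free -> assigned | voices=[61 72 71 -]
Op 4: note_on(67): voice 3 is free -> assigned | voices=[61 72 71 67]
Op 5: note_off(71): free voice 2 | voices=[61 72 - 67]
Op 6: note_on(89): voice 2 is free -> assigned | voices=[61 72 89 67]
Op 7: note_off(89): free voice 2 | voices=[61 72 - 67]
Op 8: note_on(86): voice 2 is free -> assigned | voices=[61 72 86 67]
Op 9: note_off(72): free voice 1 | voices=[61 - 86 67]
Op 10: note_off(67): free voice 3 | voices=[61 - 86 -]
Op 11: note_off(61): free voice 0 | voices=[- - 86 -]
Op 12: note_on(70): voice 0 is free -> assigned | voices=[70 - 86 -]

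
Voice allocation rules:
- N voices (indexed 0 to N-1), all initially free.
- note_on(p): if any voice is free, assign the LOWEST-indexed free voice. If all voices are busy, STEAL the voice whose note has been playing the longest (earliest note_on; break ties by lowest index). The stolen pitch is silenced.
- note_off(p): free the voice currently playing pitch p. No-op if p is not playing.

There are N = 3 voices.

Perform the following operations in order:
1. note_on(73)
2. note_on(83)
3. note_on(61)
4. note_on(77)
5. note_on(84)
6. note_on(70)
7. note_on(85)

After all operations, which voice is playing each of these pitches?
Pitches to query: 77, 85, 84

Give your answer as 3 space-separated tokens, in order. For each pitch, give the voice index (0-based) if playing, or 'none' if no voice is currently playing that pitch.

Op 1: note_on(73): voice 0 is free -> assigned | voices=[73 - -]
Op 2: note_on(83): voice 1 is free -> assigned | voices=[73 83 -]
Op 3: note_on(61): voice 2 is free -> assigned | voices=[73 83 61]
Op 4: note_on(77): all voices busy, STEAL voice 0 (pitch 73, oldest) -> assign | voices=[77 83 61]
Op 5: note_on(84): all voices busy, STEAL voice 1 (pitch 83, oldest) -> assign | voices=[77 84 61]
Op 6: note_on(70): all voices busy, STEAL voice 2 (pitch 61, oldest) -> assign | voices=[77 84 70]
Op 7: note_on(85): all voices busy, STEAL voice 0 (pitch 77, oldest) -> assign | voices=[85 84 70]

Answer: none 0 1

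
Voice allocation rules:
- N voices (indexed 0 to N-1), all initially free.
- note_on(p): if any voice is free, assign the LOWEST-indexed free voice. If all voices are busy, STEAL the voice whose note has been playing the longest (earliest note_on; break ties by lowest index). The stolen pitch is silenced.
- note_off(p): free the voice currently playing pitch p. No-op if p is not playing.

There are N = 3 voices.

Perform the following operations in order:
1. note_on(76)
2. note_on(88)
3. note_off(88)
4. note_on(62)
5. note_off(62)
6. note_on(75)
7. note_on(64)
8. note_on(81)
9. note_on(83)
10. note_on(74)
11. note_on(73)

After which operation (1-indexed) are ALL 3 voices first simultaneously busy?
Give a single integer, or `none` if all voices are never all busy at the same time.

Op 1: note_on(76): voice 0 is free -> assigned | voices=[76 - -]
Op 2: note_on(88): voice 1 is free -> assigned | voices=[76 88 -]
Op 3: note_off(88): free voice 1 | voices=[76 - -]
Op 4: note_on(62): voice 1 is free -> assigned | voices=[76 62 -]
Op 5: note_off(62): free voice 1 | voices=[76 - -]
Op 6: note_on(75): voice 1 is free -> assigned | voices=[76 75 -]
Op 7: note_on(64): voice 2 is free -> assigned | voices=[76 75 64]
Op 8: note_on(81): all voices busy, STEAL voice 0 (pitch 76, oldest) -> assign | voices=[81 75 64]
Op 9: note_on(83): all voices busy, STEAL voice 1 (pitch 75, oldest) -> assign | voices=[81 83 64]
Op 10: note_on(74): all voices busy, STEAL voice 2 (pitch 64, oldest) -> assign | voices=[81 83 74]
Op 11: note_on(73): all voices busy, STEAL voice 0 (pitch 81, oldest) -> assign | voices=[73 83 74]

Answer: 7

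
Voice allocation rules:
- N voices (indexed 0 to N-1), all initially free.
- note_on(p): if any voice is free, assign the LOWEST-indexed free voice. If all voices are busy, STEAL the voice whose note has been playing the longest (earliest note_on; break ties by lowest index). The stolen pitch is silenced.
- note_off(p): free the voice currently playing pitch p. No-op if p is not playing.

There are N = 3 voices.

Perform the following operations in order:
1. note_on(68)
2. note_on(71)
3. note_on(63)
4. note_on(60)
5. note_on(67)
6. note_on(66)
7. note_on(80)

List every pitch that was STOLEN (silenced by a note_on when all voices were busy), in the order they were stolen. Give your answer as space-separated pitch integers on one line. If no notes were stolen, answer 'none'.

Op 1: note_on(68): voice 0 is free -> assigned | voices=[68 - -]
Op 2: note_on(71): voice 1 is free -> assigned | voices=[68 71 -]
Op 3: note_on(63): voice 2 is free -> assigned | voices=[68 71 63]
Op 4: note_on(60): all voices busy, STEAL voice 0 (pitch 68, oldest) -> assign | voices=[60 71 63]
Op 5: note_on(67): all voices busy, STEAL voice 1 (pitch 71, oldest) -> assign | voices=[60 67 63]
Op 6: note_on(66): all voices busy, STEAL voice 2 (pitch 63, oldest) -> assign | voices=[60 67 66]
Op 7: note_on(80): all voices busy, STEAL voice 0 (pitch 60, oldest) -> assign | voices=[80 67 66]

Answer: 68 71 63 60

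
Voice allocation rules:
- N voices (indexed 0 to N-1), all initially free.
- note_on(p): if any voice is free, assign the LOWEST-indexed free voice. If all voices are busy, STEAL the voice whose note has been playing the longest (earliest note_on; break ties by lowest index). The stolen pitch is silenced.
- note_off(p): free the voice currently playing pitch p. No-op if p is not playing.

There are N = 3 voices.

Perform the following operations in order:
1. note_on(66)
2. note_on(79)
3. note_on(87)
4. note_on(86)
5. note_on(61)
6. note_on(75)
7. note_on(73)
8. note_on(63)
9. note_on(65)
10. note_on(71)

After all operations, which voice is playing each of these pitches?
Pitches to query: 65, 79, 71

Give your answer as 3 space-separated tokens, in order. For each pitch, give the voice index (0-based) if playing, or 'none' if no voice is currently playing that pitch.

Answer: 2 none 0

Derivation:
Op 1: note_on(66): voice 0 is free -> assigned | voices=[66 - -]
Op 2: note_on(79): voice 1 is free -> assigned | voices=[66 79 -]
Op 3: note_on(87): voice 2 is free -> assigned | voices=[66 79 87]
Op 4: note_on(86): all voices busy, STEAL voice 0 (pitch 66, oldest) -> assign | voices=[86 79 87]
Op 5: note_on(61): all voices busy, STEAL voice 1 (pitch 79, oldest) -> assign | voices=[86 61 87]
Op 6: note_on(75): all voices busy, STEAL voice 2 (pitch 87, oldest) -> assign | voices=[86 61 75]
Op 7: note_on(73): all voices busy, STEAL voice 0 (pitch 86, oldest) -> assign | voices=[73 61 75]
Op 8: note_on(63): all voices busy, STEAL voice 1 (pitch 61, oldest) -> assign | voices=[73 63 75]
Op 9: note_on(65): all voices busy, STEAL voice 2 (pitch 75, oldest) -> assign | voices=[73 63 65]
Op 10: note_on(71): all voices busy, STEAL voice 0 (pitch 73, oldest) -> assign | voices=[71 63 65]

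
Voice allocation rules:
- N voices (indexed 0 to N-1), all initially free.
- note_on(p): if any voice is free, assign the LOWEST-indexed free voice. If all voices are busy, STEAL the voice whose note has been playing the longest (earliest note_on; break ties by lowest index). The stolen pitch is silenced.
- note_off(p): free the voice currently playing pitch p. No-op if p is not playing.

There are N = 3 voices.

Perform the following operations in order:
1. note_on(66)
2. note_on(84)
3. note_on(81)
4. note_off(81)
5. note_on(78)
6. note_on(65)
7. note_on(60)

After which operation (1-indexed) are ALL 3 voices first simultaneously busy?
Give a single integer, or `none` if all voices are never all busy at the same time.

Answer: 3

Derivation:
Op 1: note_on(66): voice 0 is free -> assigned | voices=[66 - -]
Op 2: note_on(84): voice 1 is free -> assigned | voices=[66 84 -]
Op 3: note_on(81): voice 2 is free -> assigned | voices=[66 84 81]
Op 4: note_off(81): free voice 2 | voices=[66 84 -]
Op 5: note_on(78): voice 2 is free -> assigned | voices=[66 84 78]
Op 6: note_on(65): all voices busy, STEAL voice 0 (pitch 66, oldest) -> assign | voices=[65 84 78]
Op 7: note_on(60): all voices busy, STEAL voice 1 (pitch 84, oldest) -> assign | voices=[65 60 78]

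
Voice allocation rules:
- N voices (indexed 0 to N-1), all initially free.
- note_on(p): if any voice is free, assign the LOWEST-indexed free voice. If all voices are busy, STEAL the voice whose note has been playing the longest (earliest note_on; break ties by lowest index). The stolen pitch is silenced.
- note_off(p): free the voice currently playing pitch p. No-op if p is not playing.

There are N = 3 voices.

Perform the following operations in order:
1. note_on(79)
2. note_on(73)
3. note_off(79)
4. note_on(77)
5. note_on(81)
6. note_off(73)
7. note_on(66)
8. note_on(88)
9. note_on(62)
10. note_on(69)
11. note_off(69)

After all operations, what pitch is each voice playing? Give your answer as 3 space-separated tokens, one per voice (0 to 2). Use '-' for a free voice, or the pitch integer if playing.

Answer: 88 - 62

Derivation:
Op 1: note_on(79): voice 0 is free -> assigned | voices=[79 - -]
Op 2: note_on(73): voice 1 is free -> assigned | voices=[79 73 -]
Op 3: note_off(79): free voice 0 | voices=[- 73 -]
Op 4: note_on(77): voice 0 is free -> assigned | voices=[77 73 -]
Op 5: note_on(81): voice 2 is free -> assigned | voices=[77 73 81]
Op 6: note_off(73): free voice 1 | voices=[77 - 81]
Op 7: note_on(66): voice 1 is free -> assigned | voices=[77 66 81]
Op 8: note_on(88): all voices busy, STEAL voice 0 (pitch 77, oldest) -> assign | voices=[88 66 81]
Op 9: note_on(62): all voices busy, STEAL voice 2 (pitch 81, oldest) -> assign | voices=[88 66 62]
Op 10: note_on(69): all voices busy, STEAL voice 1 (pitch 66, oldest) -> assign | voices=[88 69 62]
Op 11: note_off(69): free voice 1 | voices=[88 - 62]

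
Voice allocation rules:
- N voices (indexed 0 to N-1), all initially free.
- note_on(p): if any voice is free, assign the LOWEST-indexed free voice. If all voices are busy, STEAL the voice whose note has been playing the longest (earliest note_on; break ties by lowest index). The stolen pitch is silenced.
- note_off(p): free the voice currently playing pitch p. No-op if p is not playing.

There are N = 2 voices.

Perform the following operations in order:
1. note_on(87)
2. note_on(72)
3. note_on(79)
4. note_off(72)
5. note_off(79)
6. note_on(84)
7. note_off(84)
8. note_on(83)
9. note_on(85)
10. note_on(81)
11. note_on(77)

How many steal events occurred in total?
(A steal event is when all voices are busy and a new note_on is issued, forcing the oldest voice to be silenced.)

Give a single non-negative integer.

Op 1: note_on(87): voice 0 is free -> assigned | voices=[87 -]
Op 2: note_on(72): voice 1 is free -> assigned | voices=[87 72]
Op 3: note_on(79): all voices busy, STEAL voice 0 (pitch 87, oldest) -> assign | voices=[79 72]
Op 4: note_off(72): free voice 1 | voices=[79 -]
Op 5: note_off(79): free voice 0 | voices=[- -]
Op 6: note_on(84): voice 0 is free -> assigned | voices=[84 -]
Op 7: note_off(84): free voice 0 | voices=[- -]
Op 8: note_on(83): voice 0 is free -> assigned | voices=[83 -]
Op 9: note_on(85): voice 1 is free -> assigned | voices=[83 85]
Op 10: note_on(81): all voices busy, STEAL voice 0 (pitch 83, oldest) -> assign | voices=[81 85]
Op 11: note_on(77): all voices busy, STEAL voice 1 (pitch 85, oldest) -> assign | voices=[81 77]

Answer: 3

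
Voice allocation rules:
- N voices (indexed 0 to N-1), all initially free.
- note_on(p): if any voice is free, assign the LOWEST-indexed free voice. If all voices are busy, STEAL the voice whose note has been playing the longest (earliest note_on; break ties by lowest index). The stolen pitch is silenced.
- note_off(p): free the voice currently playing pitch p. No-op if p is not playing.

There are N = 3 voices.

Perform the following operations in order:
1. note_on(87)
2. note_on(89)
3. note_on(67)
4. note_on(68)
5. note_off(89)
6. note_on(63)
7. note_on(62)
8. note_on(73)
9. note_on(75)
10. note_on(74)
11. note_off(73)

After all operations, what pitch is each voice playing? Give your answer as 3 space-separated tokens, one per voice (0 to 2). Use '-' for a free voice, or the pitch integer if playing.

Op 1: note_on(87): voice 0 is free -> assigned | voices=[87 - -]
Op 2: note_on(89): voice 1 is free -> assigned | voices=[87 89 -]
Op 3: note_on(67): voice 2 is free -> assigned | voices=[87 89 67]
Op 4: note_on(68): all voices busy, STEAL voice 0 (pitch 87, oldest) -> assign | voices=[68 89 67]
Op 5: note_off(89): free voice 1 | voices=[68 - 67]
Op 6: note_on(63): voice 1 is free -> assigned | voices=[68 63 67]
Op 7: note_on(62): all voices busy, STEAL voice 2 (pitch 67, oldest) -> assign | voices=[68 63 62]
Op 8: note_on(73): all voices busy, STEAL voice 0 (pitch 68, oldest) -> assign | voices=[73 63 62]
Op 9: note_on(75): all voices busy, STEAL voice 1 (pitch 63, oldest) -> assign | voices=[73 75 62]
Op 10: note_on(74): all voices busy, STEAL voice 2 (pitch 62, oldest) -> assign | voices=[73 75 74]
Op 11: note_off(73): free voice 0 | voices=[- 75 74]

Answer: - 75 74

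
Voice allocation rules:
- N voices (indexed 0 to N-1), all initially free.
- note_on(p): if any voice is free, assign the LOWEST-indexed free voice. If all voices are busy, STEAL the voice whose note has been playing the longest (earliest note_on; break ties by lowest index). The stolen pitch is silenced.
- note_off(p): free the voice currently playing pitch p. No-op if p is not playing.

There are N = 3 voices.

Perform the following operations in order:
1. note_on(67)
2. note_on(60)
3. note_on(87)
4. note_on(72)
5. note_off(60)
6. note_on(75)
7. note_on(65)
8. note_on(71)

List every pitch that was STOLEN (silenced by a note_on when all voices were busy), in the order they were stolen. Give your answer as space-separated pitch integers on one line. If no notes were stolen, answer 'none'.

Op 1: note_on(67): voice 0 is free -> assigned | voices=[67 - -]
Op 2: note_on(60): voice 1 is free -> assigned | voices=[67 60 -]
Op 3: note_on(87): voice 2 is free -> assigned | voices=[67 60 87]
Op 4: note_on(72): all voices busy, STEAL voice 0 (pitch 67, oldest) -> assign | voices=[72 60 87]
Op 5: note_off(60): free voice 1 | voices=[72 - 87]
Op 6: note_on(75): voice 1 is free -> assigned | voices=[72 75 87]
Op 7: note_on(65): all voices busy, STEAL voice 2 (pitch 87, oldest) -> assign | voices=[72 75 65]
Op 8: note_on(71): all voices busy, STEAL voice 0 (pitch 72, oldest) -> assign | voices=[71 75 65]

Answer: 67 87 72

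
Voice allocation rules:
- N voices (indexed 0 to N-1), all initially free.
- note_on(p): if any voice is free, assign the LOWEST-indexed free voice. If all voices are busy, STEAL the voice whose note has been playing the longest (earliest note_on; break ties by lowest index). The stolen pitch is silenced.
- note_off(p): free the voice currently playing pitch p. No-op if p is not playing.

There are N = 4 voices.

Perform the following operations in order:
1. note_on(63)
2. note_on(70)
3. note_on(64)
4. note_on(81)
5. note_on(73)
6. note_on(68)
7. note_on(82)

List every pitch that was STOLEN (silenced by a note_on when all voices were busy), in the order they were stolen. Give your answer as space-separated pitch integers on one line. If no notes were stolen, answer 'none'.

Op 1: note_on(63): voice 0 is free -> assigned | voices=[63 - - -]
Op 2: note_on(70): voice 1 is free -> assigned | voices=[63 70 - -]
Op 3: note_on(64): voice 2 is free -> assigned | voices=[63 70 64 -]
Op 4: note_on(81): voice 3 is free -> assigned | voices=[63 70 64 81]
Op 5: note_on(73): all voices busy, STEAL voice 0 (pitch 63, oldest) -> assign | voices=[73 70 64 81]
Op 6: note_on(68): all voices busy, STEAL voice 1 (pitch 70, oldest) -> assign | voices=[73 68 64 81]
Op 7: note_on(82): all voices busy, STEAL voice 2 (pitch 64, oldest) -> assign | voices=[73 68 82 81]

Answer: 63 70 64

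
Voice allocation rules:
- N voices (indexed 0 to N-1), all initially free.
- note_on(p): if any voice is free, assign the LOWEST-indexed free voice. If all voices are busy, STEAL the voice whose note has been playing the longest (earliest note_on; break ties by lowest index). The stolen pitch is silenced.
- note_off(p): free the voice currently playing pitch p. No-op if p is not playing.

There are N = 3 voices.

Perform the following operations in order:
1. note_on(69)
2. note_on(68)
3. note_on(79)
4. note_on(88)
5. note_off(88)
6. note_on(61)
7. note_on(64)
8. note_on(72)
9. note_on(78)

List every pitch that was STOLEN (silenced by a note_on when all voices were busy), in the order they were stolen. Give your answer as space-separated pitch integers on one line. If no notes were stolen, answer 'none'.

Answer: 69 68 79 61

Derivation:
Op 1: note_on(69): voice 0 is free -> assigned | voices=[69 - -]
Op 2: note_on(68): voice 1 is free -> assigned | voices=[69 68 -]
Op 3: note_on(79): voice 2 is free -> assigned | voices=[69 68 79]
Op 4: note_on(88): all voices busy, STEAL voice 0 (pitch 69, oldest) -> assign | voices=[88 68 79]
Op 5: note_off(88): free voice 0 | voices=[- 68 79]
Op 6: note_on(61): voice 0 is free -> assigned | voices=[61 68 79]
Op 7: note_on(64): all voices busy, STEAL voice 1 (pitch 68, oldest) -> assign | voices=[61 64 79]
Op 8: note_on(72): all voices busy, STEAL voice 2 (pitch 79, oldest) -> assign | voices=[61 64 72]
Op 9: note_on(78): all voices busy, STEAL voice 0 (pitch 61, oldest) -> assign | voices=[78 64 72]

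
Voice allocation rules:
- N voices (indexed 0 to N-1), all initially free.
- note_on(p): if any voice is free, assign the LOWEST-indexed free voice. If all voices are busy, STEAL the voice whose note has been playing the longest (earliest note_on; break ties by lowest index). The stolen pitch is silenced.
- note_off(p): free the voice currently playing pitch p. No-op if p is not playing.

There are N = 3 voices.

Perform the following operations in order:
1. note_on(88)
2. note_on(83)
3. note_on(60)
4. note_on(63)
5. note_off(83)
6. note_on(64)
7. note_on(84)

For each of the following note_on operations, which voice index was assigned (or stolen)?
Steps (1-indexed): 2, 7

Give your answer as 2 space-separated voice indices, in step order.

Op 1: note_on(88): voice 0 is free -> assigned | voices=[88 - -]
Op 2: note_on(83): voice 1 is free -> assigned | voices=[88 83 -]
Op 3: note_on(60): voice 2 is free -> assigned | voices=[88 83 60]
Op 4: note_on(63): all voices busy, STEAL voice 0 (pitch 88, oldest) -> assign | voices=[63 83 60]
Op 5: note_off(83): free voice 1 | voices=[63 - 60]
Op 6: note_on(64): voice 1 is free -> assigned | voices=[63 64 60]
Op 7: note_on(84): all voices busy, STEAL voice 2 (pitch 60, oldest) -> assign | voices=[63 64 84]

Answer: 1 2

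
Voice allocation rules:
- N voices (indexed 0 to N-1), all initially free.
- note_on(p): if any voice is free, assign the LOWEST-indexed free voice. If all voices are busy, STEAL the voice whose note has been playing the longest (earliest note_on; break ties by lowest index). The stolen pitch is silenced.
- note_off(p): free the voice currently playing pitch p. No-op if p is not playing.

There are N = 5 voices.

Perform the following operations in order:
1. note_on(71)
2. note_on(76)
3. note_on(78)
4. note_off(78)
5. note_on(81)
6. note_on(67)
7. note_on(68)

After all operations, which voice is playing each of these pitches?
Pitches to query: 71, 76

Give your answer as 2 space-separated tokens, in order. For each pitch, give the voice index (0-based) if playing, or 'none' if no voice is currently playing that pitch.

Op 1: note_on(71): voice 0 is free -> assigned | voices=[71 - - - -]
Op 2: note_on(76): voice 1 is free -> assigned | voices=[71 76 - - -]
Op 3: note_on(78): voice 2 is free -> assigned | voices=[71 76 78 - -]
Op 4: note_off(78): free voice 2 | voices=[71 76 - - -]
Op 5: note_on(81): voice 2 is free -> assigned | voices=[71 76 81 - -]
Op 6: note_on(67): voice 3 is free -> assigned | voices=[71 76 81 67 -]
Op 7: note_on(68): voice 4 is free -> assigned | voices=[71 76 81 67 68]

Answer: 0 1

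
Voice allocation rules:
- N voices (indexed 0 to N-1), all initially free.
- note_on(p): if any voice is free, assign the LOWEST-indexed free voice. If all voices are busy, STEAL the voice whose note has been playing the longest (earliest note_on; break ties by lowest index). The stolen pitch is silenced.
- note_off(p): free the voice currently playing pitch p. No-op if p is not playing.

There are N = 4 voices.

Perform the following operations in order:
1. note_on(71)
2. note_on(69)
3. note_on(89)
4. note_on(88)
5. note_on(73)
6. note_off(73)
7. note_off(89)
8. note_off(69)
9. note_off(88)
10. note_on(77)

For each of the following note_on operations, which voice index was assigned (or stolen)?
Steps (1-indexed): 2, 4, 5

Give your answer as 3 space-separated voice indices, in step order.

Answer: 1 3 0

Derivation:
Op 1: note_on(71): voice 0 is free -> assigned | voices=[71 - - -]
Op 2: note_on(69): voice 1 is free -> assigned | voices=[71 69 - -]
Op 3: note_on(89): voice 2 is free -> assigned | voices=[71 69 89 -]
Op 4: note_on(88): voice 3 is free -> assigned | voices=[71 69 89 88]
Op 5: note_on(73): all voices busy, STEAL voice 0 (pitch 71, oldest) -> assign | voices=[73 69 89 88]
Op 6: note_off(73): free voice 0 | voices=[- 69 89 88]
Op 7: note_off(89): free voice 2 | voices=[- 69 - 88]
Op 8: note_off(69): free voice 1 | voices=[- - - 88]
Op 9: note_off(88): free voice 3 | voices=[- - - -]
Op 10: note_on(77): voice 0 is free -> assigned | voices=[77 - - -]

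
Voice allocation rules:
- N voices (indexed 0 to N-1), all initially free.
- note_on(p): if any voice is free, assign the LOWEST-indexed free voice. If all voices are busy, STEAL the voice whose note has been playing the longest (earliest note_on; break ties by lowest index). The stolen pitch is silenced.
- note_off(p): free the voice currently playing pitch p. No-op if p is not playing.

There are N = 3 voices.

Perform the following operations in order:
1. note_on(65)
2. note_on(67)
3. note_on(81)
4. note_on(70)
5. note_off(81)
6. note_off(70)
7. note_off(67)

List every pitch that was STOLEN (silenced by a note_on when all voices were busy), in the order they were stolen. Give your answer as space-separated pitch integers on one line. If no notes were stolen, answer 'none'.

Answer: 65

Derivation:
Op 1: note_on(65): voice 0 is free -> assigned | voices=[65 - -]
Op 2: note_on(67): voice 1 is free -> assigned | voices=[65 67 -]
Op 3: note_on(81): voice 2 is free -> assigned | voices=[65 67 81]
Op 4: note_on(70): all voices busy, STEAL voice 0 (pitch 65, oldest) -> assign | voices=[70 67 81]
Op 5: note_off(81): free voice 2 | voices=[70 67 -]
Op 6: note_off(70): free voice 0 | voices=[- 67 -]
Op 7: note_off(67): free voice 1 | voices=[- - -]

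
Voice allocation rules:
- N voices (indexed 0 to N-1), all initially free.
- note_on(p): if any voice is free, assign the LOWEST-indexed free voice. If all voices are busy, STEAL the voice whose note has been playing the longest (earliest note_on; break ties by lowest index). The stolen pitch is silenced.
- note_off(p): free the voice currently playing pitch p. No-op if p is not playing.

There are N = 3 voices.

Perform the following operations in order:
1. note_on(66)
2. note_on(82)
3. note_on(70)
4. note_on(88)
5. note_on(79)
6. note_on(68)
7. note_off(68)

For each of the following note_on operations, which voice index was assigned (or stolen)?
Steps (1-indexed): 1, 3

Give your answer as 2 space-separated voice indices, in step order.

Op 1: note_on(66): voice 0 is free -> assigned | voices=[66 - -]
Op 2: note_on(82): voice 1 is free -> assigned | voices=[66 82 -]
Op 3: note_on(70): voice 2 is free -> assigned | voices=[66 82 70]
Op 4: note_on(88): all voices busy, STEAL voice 0 (pitch 66, oldest) -> assign | voices=[88 82 70]
Op 5: note_on(79): all voices busy, STEAL voice 1 (pitch 82, oldest) -> assign | voices=[88 79 70]
Op 6: note_on(68): all voices busy, STEAL voice 2 (pitch 70, oldest) -> assign | voices=[88 79 68]
Op 7: note_off(68): free voice 2 | voices=[88 79 -]

Answer: 0 2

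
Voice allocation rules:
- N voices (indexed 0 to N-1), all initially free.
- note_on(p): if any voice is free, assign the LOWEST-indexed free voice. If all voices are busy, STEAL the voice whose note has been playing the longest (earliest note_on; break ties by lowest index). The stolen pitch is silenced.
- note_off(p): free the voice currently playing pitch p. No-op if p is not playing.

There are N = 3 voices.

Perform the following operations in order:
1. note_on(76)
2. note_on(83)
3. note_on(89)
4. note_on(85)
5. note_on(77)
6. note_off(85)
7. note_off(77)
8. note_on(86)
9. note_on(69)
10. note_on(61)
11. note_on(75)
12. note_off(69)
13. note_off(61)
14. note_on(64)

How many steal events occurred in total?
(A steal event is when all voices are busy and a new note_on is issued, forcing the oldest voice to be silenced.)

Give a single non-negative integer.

Answer: 4

Derivation:
Op 1: note_on(76): voice 0 is free -> assigned | voices=[76 - -]
Op 2: note_on(83): voice 1 is free -> assigned | voices=[76 83 -]
Op 3: note_on(89): voice 2 is free -> assigned | voices=[76 83 89]
Op 4: note_on(85): all voices busy, STEAL voice 0 (pitch 76, oldest) -> assign | voices=[85 83 89]
Op 5: note_on(77): all voices busy, STEAL voice 1 (pitch 83, oldest) -> assign | voices=[85 77 89]
Op 6: note_off(85): free voice 0 | voices=[- 77 89]
Op 7: note_off(77): free voice 1 | voices=[- - 89]
Op 8: note_on(86): voice 0 is free -> assigned | voices=[86 - 89]
Op 9: note_on(69): voice 1 is free -> assigned | voices=[86 69 89]
Op 10: note_on(61): all voices busy, STEAL voice 2 (pitch 89, oldest) -> assign | voices=[86 69 61]
Op 11: note_on(75): all voices busy, STEAL voice 0 (pitch 86, oldest) -> assign | voices=[75 69 61]
Op 12: note_off(69): free voice 1 | voices=[75 - 61]
Op 13: note_off(61): free voice 2 | voices=[75 - -]
Op 14: note_on(64): voice 1 is free -> assigned | voices=[75 64 -]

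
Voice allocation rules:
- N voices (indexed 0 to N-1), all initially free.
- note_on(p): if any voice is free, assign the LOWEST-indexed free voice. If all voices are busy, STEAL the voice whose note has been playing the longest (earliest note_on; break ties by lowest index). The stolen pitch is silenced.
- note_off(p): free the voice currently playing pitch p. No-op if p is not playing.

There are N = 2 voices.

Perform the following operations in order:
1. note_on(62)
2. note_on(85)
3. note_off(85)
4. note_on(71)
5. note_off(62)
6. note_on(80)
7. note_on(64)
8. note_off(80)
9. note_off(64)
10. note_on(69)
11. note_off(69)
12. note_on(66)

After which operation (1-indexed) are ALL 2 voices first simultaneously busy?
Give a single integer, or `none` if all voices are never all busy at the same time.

Answer: 2

Derivation:
Op 1: note_on(62): voice 0 is free -> assigned | voices=[62 -]
Op 2: note_on(85): voice 1 is free -> assigned | voices=[62 85]
Op 3: note_off(85): free voice 1 | voices=[62 -]
Op 4: note_on(71): voice 1 is free -> assigned | voices=[62 71]
Op 5: note_off(62): free voice 0 | voices=[- 71]
Op 6: note_on(80): voice 0 is free -> assigned | voices=[80 71]
Op 7: note_on(64): all voices busy, STEAL voice 1 (pitch 71, oldest) -> assign | voices=[80 64]
Op 8: note_off(80): free voice 0 | voices=[- 64]
Op 9: note_off(64): free voice 1 | voices=[- -]
Op 10: note_on(69): voice 0 is free -> assigned | voices=[69 -]
Op 11: note_off(69): free voice 0 | voices=[- -]
Op 12: note_on(66): voice 0 is free -> assigned | voices=[66 -]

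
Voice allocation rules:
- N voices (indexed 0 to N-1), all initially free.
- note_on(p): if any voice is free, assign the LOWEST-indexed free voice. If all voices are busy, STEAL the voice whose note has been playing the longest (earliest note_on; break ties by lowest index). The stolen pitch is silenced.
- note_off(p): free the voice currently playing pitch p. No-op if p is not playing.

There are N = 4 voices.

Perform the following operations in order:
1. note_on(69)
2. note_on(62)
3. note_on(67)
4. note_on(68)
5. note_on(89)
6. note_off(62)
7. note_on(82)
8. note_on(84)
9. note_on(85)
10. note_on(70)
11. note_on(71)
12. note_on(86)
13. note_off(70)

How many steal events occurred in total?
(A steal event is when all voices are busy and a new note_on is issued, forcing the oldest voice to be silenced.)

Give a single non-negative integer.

Answer: 6

Derivation:
Op 1: note_on(69): voice 0 is free -> assigned | voices=[69 - - -]
Op 2: note_on(62): voice 1 is free -> assigned | voices=[69 62 - -]
Op 3: note_on(67): voice 2 is free -> assigned | voices=[69 62 67 -]
Op 4: note_on(68): voice 3 is free -> assigned | voices=[69 62 67 68]
Op 5: note_on(89): all voices busy, STEAL voice 0 (pitch 69, oldest) -> assign | voices=[89 62 67 68]
Op 6: note_off(62): free voice 1 | voices=[89 - 67 68]
Op 7: note_on(82): voice 1 is free -> assigned | voices=[89 82 67 68]
Op 8: note_on(84): all voices busy, STEAL voice 2 (pitch 67, oldest) -> assign | voices=[89 82 84 68]
Op 9: note_on(85): all voices busy, STEAL voice 3 (pitch 68, oldest) -> assign | voices=[89 82 84 85]
Op 10: note_on(70): all voices busy, STEAL voice 0 (pitch 89, oldest) -> assign | voices=[70 82 84 85]
Op 11: note_on(71): all voices busy, STEAL voice 1 (pitch 82, oldest) -> assign | voices=[70 71 84 85]
Op 12: note_on(86): all voices busy, STEAL voice 2 (pitch 84, oldest) -> assign | voices=[70 71 86 85]
Op 13: note_off(70): free voice 0 | voices=[- 71 86 85]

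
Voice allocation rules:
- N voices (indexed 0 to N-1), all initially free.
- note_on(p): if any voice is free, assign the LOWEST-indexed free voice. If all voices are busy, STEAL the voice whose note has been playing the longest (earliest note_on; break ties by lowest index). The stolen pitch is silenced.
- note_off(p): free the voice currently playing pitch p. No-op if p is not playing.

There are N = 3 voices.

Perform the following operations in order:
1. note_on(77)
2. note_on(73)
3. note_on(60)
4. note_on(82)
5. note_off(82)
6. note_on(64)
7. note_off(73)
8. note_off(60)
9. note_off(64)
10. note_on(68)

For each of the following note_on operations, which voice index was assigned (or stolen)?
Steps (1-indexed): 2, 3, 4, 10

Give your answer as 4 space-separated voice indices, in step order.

Answer: 1 2 0 0

Derivation:
Op 1: note_on(77): voice 0 is free -> assigned | voices=[77 - -]
Op 2: note_on(73): voice 1 is free -> assigned | voices=[77 73 -]
Op 3: note_on(60): voice 2 is free -> assigned | voices=[77 73 60]
Op 4: note_on(82): all voices busy, STEAL voice 0 (pitch 77, oldest) -> assign | voices=[82 73 60]
Op 5: note_off(82): free voice 0 | voices=[- 73 60]
Op 6: note_on(64): voice 0 is free -> assigned | voices=[64 73 60]
Op 7: note_off(73): free voice 1 | voices=[64 - 60]
Op 8: note_off(60): free voice 2 | voices=[64 - -]
Op 9: note_off(64): free voice 0 | voices=[- - -]
Op 10: note_on(68): voice 0 is free -> assigned | voices=[68 - -]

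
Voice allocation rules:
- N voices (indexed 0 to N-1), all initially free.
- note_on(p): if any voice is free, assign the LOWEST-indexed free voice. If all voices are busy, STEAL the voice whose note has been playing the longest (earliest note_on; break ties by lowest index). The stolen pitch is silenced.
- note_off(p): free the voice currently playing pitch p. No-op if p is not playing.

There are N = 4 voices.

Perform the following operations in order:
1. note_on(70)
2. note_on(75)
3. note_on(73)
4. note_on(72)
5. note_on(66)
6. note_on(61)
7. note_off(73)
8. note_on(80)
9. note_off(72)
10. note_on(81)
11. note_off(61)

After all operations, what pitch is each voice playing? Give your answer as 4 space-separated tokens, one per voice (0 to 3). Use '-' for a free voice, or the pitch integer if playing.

Answer: 66 - 80 81

Derivation:
Op 1: note_on(70): voice 0 is free -> assigned | voices=[70 - - -]
Op 2: note_on(75): voice 1 is free -> assigned | voices=[70 75 - -]
Op 3: note_on(73): voice 2 is free -> assigned | voices=[70 75 73 -]
Op 4: note_on(72): voice 3 is free -> assigned | voices=[70 75 73 72]
Op 5: note_on(66): all voices busy, STEAL voice 0 (pitch 70, oldest) -> assign | voices=[66 75 73 72]
Op 6: note_on(61): all voices busy, STEAL voice 1 (pitch 75, oldest) -> assign | voices=[66 61 73 72]
Op 7: note_off(73): free voice 2 | voices=[66 61 - 72]
Op 8: note_on(80): voice 2 is free -> assigned | voices=[66 61 80 72]
Op 9: note_off(72): free voice 3 | voices=[66 61 80 -]
Op 10: note_on(81): voice 3 is free -> assigned | voices=[66 61 80 81]
Op 11: note_off(61): free voice 1 | voices=[66 - 80 81]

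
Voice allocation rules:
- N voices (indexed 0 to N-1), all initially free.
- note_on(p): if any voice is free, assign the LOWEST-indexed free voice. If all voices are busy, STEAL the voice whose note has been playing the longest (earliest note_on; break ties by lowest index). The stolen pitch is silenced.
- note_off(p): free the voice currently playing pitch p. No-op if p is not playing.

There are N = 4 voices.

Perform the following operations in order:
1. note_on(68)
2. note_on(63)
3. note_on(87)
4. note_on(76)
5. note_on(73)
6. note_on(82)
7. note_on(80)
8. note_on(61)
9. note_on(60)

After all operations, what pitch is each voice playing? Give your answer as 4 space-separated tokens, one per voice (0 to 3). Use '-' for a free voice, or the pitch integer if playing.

Answer: 60 82 80 61

Derivation:
Op 1: note_on(68): voice 0 is free -> assigned | voices=[68 - - -]
Op 2: note_on(63): voice 1 is free -> assigned | voices=[68 63 - -]
Op 3: note_on(87): voice 2 is free -> assigned | voices=[68 63 87 -]
Op 4: note_on(76): voice 3 is free -> assigned | voices=[68 63 87 76]
Op 5: note_on(73): all voices busy, STEAL voice 0 (pitch 68, oldest) -> assign | voices=[73 63 87 76]
Op 6: note_on(82): all voices busy, STEAL voice 1 (pitch 63, oldest) -> assign | voices=[73 82 87 76]
Op 7: note_on(80): all voices busy, STEAL voice 2 (pitch 87, oldest) -> assign | voices=[73 82 80 76]
Op 8: note_on(61): all voices busy, STEAL voice 3 (pitch 76, oldest) -> assign | voices=[73 82 80 61]
Op 9: note_on(60): all voices busy, STEAL voice 0 (pitch 73, oldest) -> assign | voices=[60 82 80 61]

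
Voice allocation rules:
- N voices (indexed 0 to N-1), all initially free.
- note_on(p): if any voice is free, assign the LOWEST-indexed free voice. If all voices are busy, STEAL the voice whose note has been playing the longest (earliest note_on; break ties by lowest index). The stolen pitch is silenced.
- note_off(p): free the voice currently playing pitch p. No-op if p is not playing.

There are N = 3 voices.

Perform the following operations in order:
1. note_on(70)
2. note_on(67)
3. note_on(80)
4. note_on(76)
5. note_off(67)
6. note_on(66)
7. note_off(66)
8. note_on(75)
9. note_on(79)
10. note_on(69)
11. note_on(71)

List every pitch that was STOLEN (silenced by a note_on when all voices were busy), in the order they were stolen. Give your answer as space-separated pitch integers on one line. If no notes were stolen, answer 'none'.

Answer: 70 80 76 75

Derivation:
Op 1: note_on(70): voice 0 is free -> assigned | voices=[70 - -]
Op 2: note_on(67): voice 1 is free -> assigned | voices=[70 67 -]
Op 3: note_on(80): voice 2 is free -> assigned | voices=[70 67 80]
Op 4: note_on(76): all voices busy, STEAL voice 0 (pitch 70, oldest) -> assign | voices=[76 67 80]
Op 5: note_off(67): free voice 1 | voices=[76 - 80]
Op 6: note_on(66): voice 1 is free -> assigned | voices=[76 66 80]
Op 7: note_off(66): free voice 1 | voices=[76 - 80]
Op 8: note_on(75): voice 1 is free -> assigned | voices=[76 75 80]
Op 9: note_on(79): all voices busy, STEAL voice 2 (pitch 80, oldest) -> assign | voices=[76 75 79]
Op 10: note_on(69): all voices busy, STEAL voice 0 (pitch 76, oldest) -> assign | voices=[69 75 79]
Op 11: note_on(71): all voices busy, STEAL voice 1 (pitch 75, oldest) -> assign | voices=[69 71 79]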